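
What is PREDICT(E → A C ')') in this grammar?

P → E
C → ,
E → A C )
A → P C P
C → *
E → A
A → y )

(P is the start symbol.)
PREDICT(E → A C ')') = (FIRST(RHS) \ {ε}) ∪ (FOLLOW(E) if ε ∈ FIRST(RHS), i.e. RHS ⇒* ε)
FIRST(A) = { 'y' }
FIRST(A C ')') = { 'y' }
ε ∉ FIRST(A C ')'), so FOLLOW(E) is not added.
PREDICT(E → A C ')') = { 'y' }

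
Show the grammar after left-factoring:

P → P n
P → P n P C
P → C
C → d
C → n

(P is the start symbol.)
Left-factoring transforms A → αβ₁ | αβ₂ into A → αA' and A' → β₁ | β₂
(α is the longest common prefix among the alternatives). Repeat until
no nonterminal has two alternatives with a common prefix.

Round 1: P has alternatives sharing prefix 'P n'. Introduce P': P → P n P'
  Add: P' → ε
  Add: P' → P C

No remaining common prefixes — done.

Resulting grammar:
P → P n P'
P' → ε
P' → P C
P → C
C → d
C → n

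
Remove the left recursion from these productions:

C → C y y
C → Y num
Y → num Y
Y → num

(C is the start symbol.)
C is directly left-recursive. The standard transformation for
  A → A α₁ | ... | A α_m | β₁ | ... | β_n
is
  A  → β₁ A' | ... | β_n A'
  A' → α₁ A' | ... | α_m A' | ε

C → Y num becomes C → Y num C'
C → C y y becomes C' → y y C'
Add C' → ε

Productions for other non-terminals are unchanged:
  Y → num Y
  Y → num

Resulting grammar:
C → Y num C'
C' → y y C'
C' → ε
Y → num Y
Y → num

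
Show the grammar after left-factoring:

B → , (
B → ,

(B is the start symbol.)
Left-factoring transforms A → αβ₁ | αβ₂ into A → αA' and A' → β₁ | β₂
(α is the longest common prefix among the alternatives). Repeat until
no nonterminal has two alternatives with a common prefix.

Round 1: B has alternatives sharing prefix ','. Introduce B': B → , B'
  Add: B' → (
  Add: B' → ε

No remaining common prefixes — done.

Resulting grammar:
B → , B'
B' → (
B' → ε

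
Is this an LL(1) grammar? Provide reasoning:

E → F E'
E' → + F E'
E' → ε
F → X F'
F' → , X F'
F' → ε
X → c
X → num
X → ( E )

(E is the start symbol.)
Yes, the grammar is LL(1).

Relevant sets:
  FOLLOW(E') = { $, ')' }
  FOLLOW(F') = { $, ')', '+' }

For E':
  PREDICT(E' → '+' F E') = { '+' }
  PREDICT(E' → ε) = { $, ')' }
For F':
  PREDICT(F' → ',' X F') = { ',' }
  PREDICT(F' → ε) = { $, ')', '+' }
For X:
  PREDICT(X → c) = { 'c' }
  PREDICT(X → num) = { 'num' }
  PREDICT(X → '(' E ')') = { '(' }
E, F have a single production, so nothing to check there.

All predict sets are disjoint. The grammar IS LL(1).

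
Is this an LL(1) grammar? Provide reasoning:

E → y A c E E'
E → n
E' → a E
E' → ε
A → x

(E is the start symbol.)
No. Predict set conflict for E': { 'a' }

A grammar is LL(1) if for each non-terminal N with multiple productions, the predict sets of those productions are pairwise disjoint, where PREDICT(N → α) = (FIRST(α) \ {ε}) ∪ (FOLLOW(N) if α ⇒* ε).

Relevant sets:
  FOLLOW(E') = { $, 'a' }

For E:
  PREDICT(E → y A c E E') = { 'y' }
  PREDICT(E → n) = { 'n' }
For E':
  PREDICT(E' → a E) = { 'a' }
  PREDICT(E' → ε) = { $, 'a' }
A has a single production, so nothing to check there.

Conflict found: Predict set conflict for E': { 'a' }
The grammar is NOT LL(1).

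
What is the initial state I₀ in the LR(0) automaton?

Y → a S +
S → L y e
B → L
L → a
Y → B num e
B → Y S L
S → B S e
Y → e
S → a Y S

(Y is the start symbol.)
{ [B → . L], [B → . Y S L], [L → . a], [Y → . B num e], [Y → . a S +], [Y → . e], [Y' → . Y] }

First, augment the grammar with Y' → Y
I₀ = CLOSURE({ [Y' → . Y] }):
  [Y' → . Y] has the dot before Y: add [Y → . a S +], [Y → . B num e], [Y → . e]
  [Y → . B num e] has the dot before B: add [B → . L], [B → . Y S L]
  [B → . L] has the dot before L: add [L → . a]
No further items can be added.

I₀ = { [B → . L], [B → . Y S L], [L → . a], [Y → . B num e], [Y → . a S +], [Y → . e], [Y' → . Y] }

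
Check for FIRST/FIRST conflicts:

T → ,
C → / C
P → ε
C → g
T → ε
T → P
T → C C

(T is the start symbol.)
Yes. T → ε / T → P on { ε }

FIRST sets of the non-terminals at (or reachable through a nullable prefix from) the front of some alternative:
  FIRST(P) = { ε }
  FIRST(C) = { '/', 'g' }

Productions for T:
  T → ,: FIRST = { ',' }
  T → ε: FIRST = { ε }
  T → P: FIRST = { ε }
  T → C C: FIRST = { '/', 'g' }
Productions for C:
  C → / C: FIRST = { '/' }
  C → g: FIRST = { 'g' }
P has only one production, so no FIRST/FIRST conflict is possible there.

Conflict for T: T → ε and T → P
  Overlap: { ε }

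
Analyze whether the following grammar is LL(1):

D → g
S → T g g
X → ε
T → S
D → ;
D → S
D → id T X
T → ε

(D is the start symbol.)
Relevant sets:
  FIRST(S) = { 'g' }
  FOLLOW(T) = { $, 'g' }

For D:
  PREDICT(D → g) = { 'g' }
  PREDICT(D → ';') = { ';' }
  PREDICT(D → S) = { 'g' }
  PREDICT(D → id T X) = { 'id' }
For T:
  PREDICT(T → S) = { 'g' }
  PREDICT(T → ε) = { $, 'g' }
S, X have a single production, so nothing to check there.

Conflict found: Predict set conflict for D: { 'g' }
The grammar is NOT LL(1).

Answer: No. Predict set conflict for D: { 'g' }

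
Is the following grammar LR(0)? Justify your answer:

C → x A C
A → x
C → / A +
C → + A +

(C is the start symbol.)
Augment with C' → C and build the canonical LR(0) collection (I0 = CLOSURE({[C' → . C]}), then GOTO on every symbol after a dot until no new states appear). It has 12 states:
  I0: { [C → . + A +], [C → . / A +], [C → . x A C], [C' → . C] }  — shift
  I1: { [A → . x], [C → + . A +] }  — shift
  I2: { [A → . x], [C → / . A +] }  — shift
  I3: { [C' → C .] }  — accept
  I4: { [A → . x], [C → x . A C] }  — shift
  I5: { [C → . + A +], [C → . / A +], [C → . x A C], [C → x A . C] }  — shift
  I6: { [A → x .] }  — reduce
  I7: { [C → x A C .] }  — reduce
  I8: { [C → / A . +] }  — shift
  I9: { [C → / A + .] }  — reduce
  I10: { [C → + A . +] }  — shift
  I11: { [C → + A + .] }  — reduce

Every state is either a pure shift/goto state or contains exactly one complete item and nothing to shift — no conflicts. The grammar is LR(0).

Answer: Yes, the grammar is LR(0)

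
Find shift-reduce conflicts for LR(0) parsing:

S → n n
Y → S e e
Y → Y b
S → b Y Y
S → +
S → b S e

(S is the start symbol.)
Augment with S' → S and build the canonical LR(0) collection (I0 = CLOSURE({[S' → . S]}), then GOTO on every symbol after a dot until no new states appear). It has 15 states:
  I0: { [S → . +], [S → . b S e], [S → . b Y Y], [S → . n n], [S' → . S] }  — shift
  I1: { [S → + .] }  — reduce
  I2: { [S' → S .] }  — accept
  I3: { [S → . +], [S → . b S e], [S → . b Y Y], [S → . n n], [S → b . S e], [S → b . Y Y], [Y → . S e e], [Y → . Y b] }  — shift
  I4: { [S → n . n] }  — shift
  I5: { [S → n n .] }  — reduce
  I6: { [S → b S . e], [Y → S . e e] }  — shift
  I7: { [S → . +], [S → . b S e], [S → . b Y Y], [S → . n n], [S → b Y . Y], [Y → . S e e], [Y → . Y b], [Y → Y . b] }  — shift
  I8: { [Y → S . e e] }  — shift
  I9: { [S → b Y Y .], [Y → Y . b] }  — shift, reduce
  I10: { [S → . +], [S → . b S e], [S → . b Y Y], [S → . n n], [S → b . S e], [S → b . Y Y], [Y → . S e e], [Y → . Y b], [Y → Y b .] }  — shift, reduce
  I11: { [Y → Y b .] }  — reduce
  I12: { [Y → S e . e] }  — shift
  I13: { [Y → S e e .] }  — reduce
  I14: { [S → b S e .], [Y → S e . e] }  — shift, reduce

I9 contains reduce item [S → b Y Y .] and shift item [Y → Y . b] — shift-reduce conflict.
I10 contains reduce item [Y → Y b .] and shift items [S → . +], [S → . b S e], [S → . b Y Y], [S → . n n] — shift-reduce conflict.
I14 contains reduce item [S → b S e .] and shift item [Y → S e . e] — shift-reduce conflict.

Answer: Yes — I9: [S → b Y Y .] vs [Y → Y . b]; I10: [Y → Y b .] vs [S → . +]; I14: [S → b S e .] vs [Y → S e . e]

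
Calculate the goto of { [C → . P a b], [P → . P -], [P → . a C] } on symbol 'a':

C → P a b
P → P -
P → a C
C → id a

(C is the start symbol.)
{ [C → . P a b], [C → . id a], [P → . P -], [P → . a C], [P → a . C] }

GOTO(I, 'a') = CLOSURE({ [A → αX.β] : [A → α.Xβ] ∈ I, X = 'a' })

Items with dot before 'a', with the dot advanced:
  [P → . a C] → [P → a . C]
Closure of the advanced items:
  [P → a . C] has the dot before C: add [C → . P a b], [C → . id a]
  [C → . P a b] has the dot before P: add [P → . P -], [P → . a C]

GOTO = { [C → . P a b], [C → . id a], [P → . P -], [P → . a C], [P → a . C] }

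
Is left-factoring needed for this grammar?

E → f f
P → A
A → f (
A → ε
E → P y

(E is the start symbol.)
Left-factoring is needed when two productions for the same non-terminal
share a common prefix on the right-hand side.

Productions for E:
  E → f f
  E → P y
Productions for A:
  A → f (
  A → ε

No common prefixes found.

Answer: No, left-factoring is not needed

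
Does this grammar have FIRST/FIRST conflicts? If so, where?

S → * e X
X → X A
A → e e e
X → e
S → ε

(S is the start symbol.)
Yes. X → X A / X → e on { 'e' }

FIRST sets of the non-terminals at (or reachable through a nullable prefix from) the front of some alternative:
  FIRST(X) = { 'e' }

Productions for S:
  S → * e X: FIRST = { '*' }
  S → ε: FIRST = { ε }
Productions for X:
  X → X A: FIRST = { 'e' }
  X → e: FIRST = { 'e' }
A has only one production, so no FIRST/FIRST conflict is possible there.

Conflict for X: X → X A and X → e
  Overlap: { 'e' }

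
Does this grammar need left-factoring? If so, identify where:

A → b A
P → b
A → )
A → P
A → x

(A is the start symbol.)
No, left-factoring is not needed

Left-factoring is needed when two productions for the same non-terminal
share a common prefix on the right-hand side.

Productions for A:
  A → b A
  A → )
  A → P
  A → x

No common prefixes found.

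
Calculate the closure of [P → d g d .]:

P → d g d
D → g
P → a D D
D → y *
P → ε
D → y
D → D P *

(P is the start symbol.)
{ [P → d g d .] }

Start with: [P → d g d .]
The dot is at the end, so nothing is added.

CLOSURE = { [P → d g d .] }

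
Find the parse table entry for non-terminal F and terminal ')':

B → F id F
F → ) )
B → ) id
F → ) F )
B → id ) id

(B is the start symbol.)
To find M[F, ')'], we find productions for F where ')' is in the predict set (PREDICT(N → α) = (FIRST(α) \ {ε}) ∪ (FOLLOW(N) if α ⇒* ε)).

F → ) ): PREDICT = { ')' }
  ')' is in predict set, so this production goes in M[F, ')']
F → ) F ): PREDICT = { ')' }
  ')' is in predict set, so this production goes in M[F, ')']

M[F, ')'] = F → ) ), F → ) F )  (a multiply-defined cell — the grammar is not LL(1))

Answer: F → ) ), F → ) F )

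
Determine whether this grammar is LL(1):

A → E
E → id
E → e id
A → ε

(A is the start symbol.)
A grammar is LL(1) if for each non-terminal N with multiple productions, the predict sets of those productions are pairwise disjoint, where PREDICT(N → α) = (FIRST(α) \ {ε}) ∪ (FOLLOW(N) if α ⇒* ε).

Relevant sets:
  FIRST(E) = { 'e', 'id' }
  FOLLOW(A) = { $ }

For A:
  PREDICT(A → E) = { 'e', 'id' }
  PREDICT(A → ε) = { $ }
For E:
  PREDICT(E → id) = { 'id' }
  PREDICT(E → e id) = { 'e' }

All predict sets are disjoint. The grammar IS LL(1).

Answer: Yes, the grammar is LL(1).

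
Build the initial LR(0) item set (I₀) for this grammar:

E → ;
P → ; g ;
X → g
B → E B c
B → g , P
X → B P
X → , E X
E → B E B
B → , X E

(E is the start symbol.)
First, augment the grammar with E' → E
I₀ = CLOSURE({ [E' → . E] }):
  [E' → . E] has the dot before E: add [E → . ;], [E → . B E B]
  [E → . B E B] has the dot before B: add [B → . E B c], [B → . g , P], [B → . , X E]
No further items can be added.

I₀ = { [B → . , X E], [B → . E B c], [B → . g , P], [E → . ;], [E → . B E B], [E' → . E] }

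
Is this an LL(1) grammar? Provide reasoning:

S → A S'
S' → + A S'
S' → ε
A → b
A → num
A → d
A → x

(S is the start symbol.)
Yes, the grammar is LL(1).

Relevant sets:
  FOLLOW(S') = { $ }

For S':
  PREDICT(S' → '+' A S') = { '+' }
  PREDICT(S' → ε) = { $ }
For A:
  PREDICT(A → b) = { 'b' }
  PREDICT(A → num) = { 'num' }
  PREDICT(A → d) = { 'd' }
  PREDICT(A → x) = { 'x' }
S has a single production, so nothing to check there.

All predict sets are disjoint. The grammar IS LL(1).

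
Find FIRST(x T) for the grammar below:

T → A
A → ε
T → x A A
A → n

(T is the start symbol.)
To compute FIRST(x T), process the symbols left to right:
Symbol x is a terminal. Add 'x' and stop.
FIRST(x T) = { 'x' }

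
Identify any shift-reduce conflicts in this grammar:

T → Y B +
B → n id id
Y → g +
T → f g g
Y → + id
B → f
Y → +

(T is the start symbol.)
Augment with T' → T and build the canonical LR(0) collection (I0 = CLOSURE({[T' → . T]}), then GOTO on every symbol after a dot until no new states appear). It has 16 states:
  I0: { [T → . Y B +], [T → . f g g], [T' → . T], [Y → . + id], [Y → . +], [Y → . g +] }  — shift
  I1: { [Y → + . id], [Y → + .] }  — shift, reduce
  I2: { [T' → T .] }  — accept
  I3: { [B → . f], [B → . n id id], [T → Y . B +] }  — shift
  I4: { [T → f . g g] }  — shift
  I5: { [Y → g . +] }  — shift
  I6: { [Y → g + .] }  — reduce
  I7: { [T → f g . g] }  — shift
  I8: { [T → f g g .] }  — reduce
  I9: { [T → Y B . +] }  — shift
  I10: { [B → f .] }  — reduce
  I11: { [B → n . id id] }  — shift
  I12: { [B → n id . id] }  — shift
  I13: { [B → n id id .] }  — reduce
  I14: { [T → Y B + .] }  — reduce
  I15: { [Y → + id .] }  — reduce

I1 contains reduce item [Y → + .] and shift item [Y → + . id] — shift-reduce conflict.

Answer: Yes — I1: [Y → + .] vs [Y → + . id]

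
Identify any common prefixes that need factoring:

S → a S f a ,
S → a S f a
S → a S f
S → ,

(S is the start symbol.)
Left-factoring is needed when two productions for the same non-terminal
share a common prefix on the right-hand side.

Productions for S:
  S → a S f a ,
  S → a S f a
  S → a S f
  S → ,

Found common prefix 'a S f' in productions for S

Answer: Yes, S has productions with common prefix 'a S f'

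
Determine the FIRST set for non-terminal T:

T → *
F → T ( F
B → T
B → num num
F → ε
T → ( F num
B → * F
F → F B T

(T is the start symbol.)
{ '(', '*' }

To compute FIRST(T), examine every production with T on the left-hand side, reading each right-hand side left to right until a non-nullable symbol is reached.

From T → *:
  - '*' is a terminal: add '*' and stop
From T → ( F num:
  - '(' is a terminal: add '(' and stop

Collecting: FIRST(T) = { '(', '*' }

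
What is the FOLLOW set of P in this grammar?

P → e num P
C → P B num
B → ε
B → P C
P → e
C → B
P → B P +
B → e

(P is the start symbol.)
P is the start symbol, so $ ∈ FOLLOW(P).
In P → e num P: P is at the end; this adds FOLLOW(P) to itself — nothing new
In C → P B num: P is followed by B num, add FIRST(B num) \ {ε} = { 'e', 'num' }
In B → P C: P is followed by C, add FIRST(C) \ {ε} = { 'e' }
  C is nullable, so also add FOLLOW(B)
In P → B P +: P is followed by '+', add FIRST('+') \ {ε} = { '+' }

The FOLLOW sets referred to above (computed the same way, to a fixed point):
  FOLLOW(B) = { 'e', 'num' }

Taking the union: FOLLOW(P) = { $, '+', 'e', 'num' }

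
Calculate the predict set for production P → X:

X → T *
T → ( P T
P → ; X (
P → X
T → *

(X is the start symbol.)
PREDICT(P → X) = (FIRST(RHS) \ {ε}) ∪ (FOLLOW(P) if ε ∈ FIRST(RHS), i.e. RHS ⇒* ε)
FIRST(X) = { '(', '*' }
FIRST(X) = { '(', '*' }
ε ∉ FIRST(X), so FOLLOW(P) is not added.
PREDICT(P → X) = { '(', '*' }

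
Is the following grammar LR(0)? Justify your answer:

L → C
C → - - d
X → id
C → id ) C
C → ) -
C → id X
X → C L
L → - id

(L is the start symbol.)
A grammar is LR(0) if no state in the canonical LR(0) collection has:
  - both a shift item (dot before a terminal) and a complete item (shift-reduce conflict), or
  - two or more complete items (reduce-reduce conflict; the accept item [L' → L .] counts as a complete item here).

Augment with L' → L and build the canonical LR(0) collection (I0 = CLOSURE({[L' → . L]}), then GOTO on every symbol after a dot until no new states appear). It has 18 states:
  I0: { [C → . ) -], [C → . - - d], [C → . id ) C], [C → . id X], [L → . - id], [L → . C], [L' → . L] }  — shift
  I1: { [C → ) . -] }  — shift
  I2: { [C → - . - d], [L → - . id] }  — shift
  I3: { [L → C .] }  — reduce
  I4: { [L' → L .] }  — accept
  I5: { [C → . ) -], [C → . - - d], [C → . id ) C], [C → . id X], [C → id . ) C], [C → id . X], [X → . C L], [X → . id] }  — shift
  I6: { [C → ) . -], [C → . ) -], [C → . - - d], [C → . id ) C], [C → . id X], [C → id ) . C] }  — shift
  I7: { [C → - . - d] }  — shift
  I8: { [C → . ) -], [C → . - - d], [C → . id ) C], [C → . id X], [L → . - id], [L → . C], [X → C . L] }  — shift
  I9: { [C → id X .] }  — reduce
  I10: { [C → . ) -], [C → . - - d], [C → . id ) C], [C → . id X], [C → id . ) C], [C → id . X], [X → . C L], [X → . id], [X → id .] }  — shift, reduce
  I11: { [X → C L .] }  — reduce
  I12: { [C → - - . d] }  — shift
  I13: { [C → - - d .] }  — reduce
  I14: { [C → ) - .], [C → - . - d] }  — shift, reduce
  I15: { [C → id ) C .] }  — reduce
  I16: { [L → - id .] }  — reduce
  I17: { [C → ) - .] }  — reduce

Conflict in state I10:
  Shift-reduce conflict between [X → id .] and [C → . ) -]
So the grammar is NOT LR(0).

Answer: No. Shift-reduce conflict between [X → id .] and [C → . ) -]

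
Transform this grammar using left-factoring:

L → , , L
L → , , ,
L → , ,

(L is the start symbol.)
Left-factoring transforms A → αβ₁ | αβ₂ into A → αA' and A' → β₁ | β₂
(α is the longest common prefix among the alternatives). Repeat until
no nonterminal has two alternatives with a common prefix.

Round 1: L has alternatives sharing prefix ', ,'. Introduce L': L → , , L'
  Add: L' → L
  Add: L' → ,
  Add: L' → ε

No remaining common prefixes — done.

Resulting grammar:
L → , , L'
L' → L
L' → ,
L' → ε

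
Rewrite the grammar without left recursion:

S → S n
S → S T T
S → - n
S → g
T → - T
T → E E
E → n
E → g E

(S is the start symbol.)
S → - n S'
S → g S'
S' → n S'
S' → T T S'
S' → ε
T → - T
T → E E
E → n
E → g E

S is directly left-recursive. The standard transformation for
  A → A α₁ | ... | A α_m | β₁ | ... | β_n
is
  A  → β₁ A' | ... | β_n A'
  A' → α₁ A' | ... | α_m A' | ε

S → - n becomes S → - n S'
S → g becomes S → g S'
S → S n becomes S' → n S'
S → S T T becomes S' → T T S'
Add S' → ε

Productions for other non-terminals are unchanged:
  T → - T
  T → E E
  E → n
  E → g E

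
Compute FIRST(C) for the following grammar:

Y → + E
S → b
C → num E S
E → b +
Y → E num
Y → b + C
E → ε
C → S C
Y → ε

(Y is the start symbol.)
To compute FIRST(C), examine every production with C on the left-hand side, reading each right-hand side left to right until a non-nullable symbol is reached.

FIRST sets of the other non-terminals involved (by the same procedure, iterated to a fixed point):
  FIRST(S) = { 'b' }

From C → num E S:
  - num is a terminal: add 'num' and stop
From C → S C:
  - S is a non-terminal: add FIRST(S) \ {ε} = { 'b' }
    S is not nullable, so stop

Collecting: FIRST(C) = { 'b', 'num' }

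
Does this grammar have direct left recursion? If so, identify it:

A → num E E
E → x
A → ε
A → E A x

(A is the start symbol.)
No direct left recursion

A → num E E: starts with num
E → x: starts with x
A → ε: starts with ε
A → E A x: starts with E

No direct left recursion found.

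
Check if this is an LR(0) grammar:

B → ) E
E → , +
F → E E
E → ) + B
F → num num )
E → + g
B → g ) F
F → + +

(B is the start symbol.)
A grammar is LR(0) if no state in the canonical LR(0) collection has:
  - both a shift item (dot before a terminal) and a complete item (shift-reduce conflict), or
  - two or more complete items (reduce-reduce conflict; the accept item [B' → B .] counts as a complete item here).

Augment with B' → B and build the canonical LR(0) collection (I0 = CLOSURE({[B' → . B]}), then GOTO on every symbol after a dot until no new states appear). It has 21 states:
  I0: { [B → . ) E], [B → . g ) F], [B' → . B] }  — shift
  I1: { [B → ) . E], [E → . ) + B], [E → . + g], [E → . , +] }  — shift
  I2: { [B' → B .] }  — accept
  I3: { [B → g . ) F] }  — shift
  I4: { [B → g ) . F], [E → . ) + B], [E → . + g], [E → . , +], [F → . + +], [F → . E E], [F → . num num )] }  — shift
  I5: { [E → ) . + B] }  — shift
  I6: { [E → + . g], [F → + . +] }  — shift
  I7: { [E → , . +] }  — shift
  I8: { [E → . ) + B], [E → . + g], [E → . , +], [F → E . E] }  — shift
  I9: { [B → g ) F .] }  — reduce
  I10: { [F → num . num )] }  — shift
  I11: { [F → num num . )] }  — shift
  I12: { [F → num num ) .] }  — reduce
  I13: { [E → + . g] }  — shift
  I14: { [F → E E .] }  — reduce
  I15: { [E → + g .] }  — reduce
  I16: { [E → , + .] }  — reduce
  I17: { [F → + + .] }  — reduce
  I18: { [B → . ) E], [B → . g ) F], [E → ) + . B] }  — shift
  I19: { [E → ) + B .] }  — reduce
  I20: { [B → ) E .] }  — reduce

Every state is either a pure shift/goto state or contains exactly one complete item and nothing to shift — no conflicts. The grammar is LR(0).

Answer: Yes, the grammar is LR(0)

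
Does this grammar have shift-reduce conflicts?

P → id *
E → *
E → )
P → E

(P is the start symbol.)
No shift-reduce conflicts

A shift-reduce conflict occurs when an LR(0) state has both:
  - a complete (reduce) item [A → α .] (dot at the end), and
  - a shift item [B → β . c γ] (dot before a terminal).

Augment with P' → P and build the canonical LR(0) collection (I0 = CLOSURE({[P' → . P]}), then GOTO on every symbol after a dot until no new states appear). It has 7 states:
  I0: { [E → . )], [E → . *], [P → . E], [P → . id *], [P' → . P] }  — shift
  I1: { [E → ) .] }  — reduce
  I2: { [E → * .] }  — reduce
  I3: { [P → E .] }  — reduce
  I4: { [P' → P .] }  — accept
  I5: { [P → id . *] }  — shift
  I6: { [P → id * .] }  — reduce

No state contains both a complete item and a shift item.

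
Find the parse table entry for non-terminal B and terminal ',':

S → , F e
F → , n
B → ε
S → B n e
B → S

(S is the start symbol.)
To find M[B, ','], we find productions for B where ',' is in the predict set (PREDICT(N → α) = (FIRST(α) \ {ε}) ∪ (FOLLOW(N) if α ⇒* ε)).

Relevant sets:
  FIRST(S) = { ',', 'n' }
  FOLLOW(B) = { 'n' }

B → ε: PREDICT = { 'n' }
B → S: PREDICT = { ',', 'n' }
  ',' is in predict set, so this production goes in M[B, ',']

M[B, ','] = B → S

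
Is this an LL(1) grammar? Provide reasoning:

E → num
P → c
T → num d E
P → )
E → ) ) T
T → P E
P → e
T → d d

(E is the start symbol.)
Relevant sets:
  FIRST(P) = { ')', 'c', 'e' }

For E:
  PREDICT(E → num) = { 'num' }
  PREDICT(E → ')' ')' T) = { ')' }
For P:
  PREDICT(P → c) = { 'c' }
  PREDICT(P → ')') = { ')' }
  PREDICT(P → e) = { 'e' }
For T:
  PREDICT(T → num d E) = { 'num' }
  PREDICT(T → P E) = { ')', 'c', 'e' }
  PREDICT(T → d d) = { 'd' }

All predict sets are disjoint. The grammar IS LL(1).

Answer: Yes, the grammar is LL(1).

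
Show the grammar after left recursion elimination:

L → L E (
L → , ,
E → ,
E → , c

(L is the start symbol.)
L → , , L'
L' → E ( L'
L' → ε
E → ,
E → , c

L is directly left-recursive. The standard transformation for
  A → A α₁ | ... | A α_m | β₁ | ... | β_n
is
  A  → β₁ A' | ... | β_n A'
  A' → α₁ A' | ... | α_m A' | ε

L → , , becomes L → , , L'
L → L E ( becomes L' → E ( L'
Add L' → ε

Productions for other non-terminals are unchanged:
  E → ,
  E → , c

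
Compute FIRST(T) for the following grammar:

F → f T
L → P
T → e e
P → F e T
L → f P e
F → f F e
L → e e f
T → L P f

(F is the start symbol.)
FIRST sets of the other non-terminals involved (by the same procedure, iterated to a fixed point):
  FIRST(L) = { 'e', 'f' }

From T → e e:
  - e is a terminal: add 'e' and stop
From T → L P f:
  - L is a non-terminal: add FIRST(L) \ {ε} = { 'e', 'f' }
    L is not nullable, so stop

Collecting: FIRST(T) = { 'e', 'f' }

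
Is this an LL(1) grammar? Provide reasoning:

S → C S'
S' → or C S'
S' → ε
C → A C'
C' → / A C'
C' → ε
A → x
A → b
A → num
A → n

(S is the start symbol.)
Yes, the grammar is LL(1).

Relevant sets:
  FOLLOW(S') = { $ }
  FOLLOW(C') = { $, 'or' }

For S':
  PREDICT(S' → or C S') = { 'or' }
  PREDICT(S' → ε) = { $ }
For C':
  PREDICT(C' → '/' A C') = { '/' }
  PREDICT(C' → ε) = { $, 'or' }
For A:
  PREDICT(A → x) = { 'x' }
  PREDICT(A → b) = { 'b' }
  PREDICT(A → num) = { 'num' }
  PREDICT(A → n) = { 'n' }
S, C have a single production, so nothing to check there.

All predict sets are disjoint. The grammar IS LL(1).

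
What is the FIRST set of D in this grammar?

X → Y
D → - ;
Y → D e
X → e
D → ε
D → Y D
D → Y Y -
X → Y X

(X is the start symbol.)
{ '-', 'e', ε }

To compute FIRST(D), examine every production with D on the left-hand side, reading each right-hand side left to right until a non-nullable symbol is reached.

FIRST sets of the other non-terminals involved (by the same procedure, iterated to a fixed point):
  FIRST(Y) = { '-', 'e' }

From D → - ;:
  - '-' is a terminal: add '-' and stop
From D → ε:
  - ε-production, so ε ∈ FIRST(D)
From D → Y D:
  - Y is a non-terminal: add FIRST(Y) \ {ε} = { '-', 'e' }
    Y is not nullable, so stop
From D → Y Y -:
  - Y is a non-terminal: add FIRST(Y) \ {ε} = { '-', 'e' }
    Y is not nullable, so stop

Collecting: FIRST(D) = { '-', 'e', ε }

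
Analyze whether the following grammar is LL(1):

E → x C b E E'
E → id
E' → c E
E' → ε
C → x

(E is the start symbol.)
No. Predict set conflict for E': { 'c' }

Relevant sets:
  FOLLOW(E') = { $, 'c' }

For E:
  PREDICT(E → x C b E E') = { 'x' }
  PREDICT(E → id) = { 'id' }
For E':
  PREDICT(E' → c E) = { 'c' }
  PREDICT(E' → ε) = { $, 'c' }
C has a single production, so nothing to check there.

Conflict found: Predict set conflict for E': { 'c' }
The grammar is NOT LL(1).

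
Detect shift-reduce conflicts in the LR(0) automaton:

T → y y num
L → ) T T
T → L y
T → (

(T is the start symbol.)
No shift-reduce conflicts

A shift-reduce conflict occurs when an LR(0) state has both:
  - a complete (reduce) item [A → α .] (dot at the end), and
  - a shift item [B → β . c γ] (dot before a terminal).

Augment with T' → T and build the canonical LR(0) collection (I0 = CLOSURE({[T' → . T]}), then GOTO on every symbol after a dot until no new states appear). It has 11 states:
  I0: { [L → . ) T T], [T → . (], [T → . L y], [T → . y y num], [T' → . T] }  — shift
  I1: { [T → ( .] }  — reduce
  I2: { [L → ) . T T], [L → . ) T T], [T → . (], [T → . L y], [T → . y y num] }  — shift
  I3: { [T → L . y] }  — shift
  I4: { [T' → T .] }  — accept
  I5: { [T → y . y num] }  — shift
  I6: { [T → y y . num] }  — shift
  I7: { [T → y y num .] }  — reduce
  I8: { [T → L y .] }  — reduce
  I9: { [L → ) T . T], [L → . ) T T], [T → . (], [T → . L y], [T → . y y num] }  — shift
  I10: { [L → ) T T .] }  — reduce

No state contains both a complete item and a shift item.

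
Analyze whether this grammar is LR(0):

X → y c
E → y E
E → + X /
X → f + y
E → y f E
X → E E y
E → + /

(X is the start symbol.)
A grammar is LR(0) if no state in the canonical LR(0) collection has:
  - both a shift item (dot before a terminal) and a complete item (shift-reduce conflict), or
  - two or more complete items (reduce-reduce conflict; the accept item [X' → X .] counts as a complete item here).

Augment with X' → X and build the canonical LR(0) collection (I0 = CLOSURE({[X' → . X]}), then GOTO on every symbol after a dot until no new states appear). It has 18 states:
  I0: { [E → . + /], [E → . + X /], [E → . y E], [E → . y f E], [X → . E E y], [X → . f + y], [X → . y c], [X' → . X] }  — shift
  I1: { [E → + . /], [E → + . X /], [E → . + /], [E → . + X /], [E → . y E], [E → . y f E], [X → . E E y], [X → . f + y], [X → . y c] }  — shift
  I2: { [E → . + /], [E → . + X /], [E → . y E], [E → . y f E], [X → E . E y] }  — shift
  I3: { [X' → X .] }  — accept
  I4: { [X → f . + y] }  — shift
  I5: { [E → . + /], [E → . + X /], [E → . y E], [E → . y f E], [E → y . E], [E → y . f E], [X → y . c] }  — shift
  I6: { [E → y E .] }  — reduce
  I7: { [X → y c .] }  — reduce
  I8: { [E → . + /], [E → . + X /], [E → . y E], [E → . y f E], [E → y f . E] }  — shift
  I9: { [E → . + /], [E → . + X /], [E → . y E], [E → . y f E], [E → y . E], [E → y . f E] }  — shift
  I10: { [E → y f E .] }  — reduce
  I11: { [X → f + . y] }  — shift
  I12: { [X → f + y .] }  — reduce
  I13: { [X → E E . y] }  — shift
  I14: { [X → E E y .] }  — reduce
  I15: { [E → + / .] }  — reduce
  I16: { [E → + X . /] }  — shift
  I17: { [E → + X / .] }  — reduce

Every state is either a pure shift/goto state or contains exactly one complete item and nothing to shift — no conflicts. The grammar is LR(0).

Answer: Yes, the grammar is LR(0)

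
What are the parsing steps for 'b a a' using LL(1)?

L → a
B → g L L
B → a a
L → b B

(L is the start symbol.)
Stack is shown with the top on the left.

Stack  Input    Action
----------------------
L $    b a a $  output L → b B
b B $  b a a $  match 'b'
B $    a a $    output B → a a
a a $  a a $    match 'a'
a $    a $      match 'a'
$      $        accept

The string is accepted.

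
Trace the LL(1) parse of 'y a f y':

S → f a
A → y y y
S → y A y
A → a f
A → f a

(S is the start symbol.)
Stack is shown with the top on the left.

Stack    Input      Action
--------------------------
S $      y a f y $  output S → y A y
y A y $  y a f y $  match 'y'
A y $    a f y $    output A → a f
a f y $  a f y $    match 'a'
f y $    f y $      match 'f'
y $      y $        match 'y'
$        $          accept

The string is accepted.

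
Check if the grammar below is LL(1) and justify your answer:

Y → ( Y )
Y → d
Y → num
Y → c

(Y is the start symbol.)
For Y:
  PREDICT(Y → '(' Y ')') = { '(' }
  PREDICT(Y → d) = { 'd' }
  PREDICT(Y → num) = { 'num' }
  PREDICT(Y → c) = { 'c' }

All predict sets are disjoint. The grammar IS LL(1).

Answer: Yes, the grammar is LL(1).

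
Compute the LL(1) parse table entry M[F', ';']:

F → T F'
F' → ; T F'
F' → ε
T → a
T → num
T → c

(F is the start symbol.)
F' → ; T F'

To find M[F', ';'], we find productions for F' where ';' is in the predict set (PREDICT(N → α) = (FIRST(α) \ {ε}) ∪ (FOLLOW(N) if α ⇒* ε)).

Relevant sets:
  FOLLOW(F') = { $ }

F' → ; T F': PREDICT = { ';' }
  ';' is in predict set, so this production goes in M[F', ';']
F' → ε: PREDICT = { $ }

M[F', ';'] = F' → ; T F'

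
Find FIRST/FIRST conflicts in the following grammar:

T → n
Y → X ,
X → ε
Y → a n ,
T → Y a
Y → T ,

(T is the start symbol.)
FIRST sets of the non-terminals at (or reachable through a nullable prefix from) the front of some alternative:
  FIRST(Y) = { ',', 'a', 'n' }
  FIRST(X) = { ε }
  FIRST(T) = { ',', 'a', 'n' }

Productions for T:
  T → n: FIRST = { 'n' }
  T → Y a: FIRST = { ',', 'a', 'n' }
Productions for Y:
  Y → X ,: FIRST = { ',' }
  Y → a n ,: FIRST = { 'a' }
  Y → T ,: FIRST = { ',', 'a', 'n' }
X has only one production, so no FIRST/FIRST conflict is possible there.

Conflict for T: T → n and T → Y a
  Overlap: { 'n' }
Conflict for Y: Y → X , and Y → T ,
  Overlap: { ',' }
Conflict for Y: Y → a n , and Y → T ,
  Overlap: { 'a' }

Answer: Yes. T → n / T → Y a on { 'n' }; Y → X ',' / Y → T ',' on { ',' }; Y → a n ',' / Y → T ',' on { 'a' }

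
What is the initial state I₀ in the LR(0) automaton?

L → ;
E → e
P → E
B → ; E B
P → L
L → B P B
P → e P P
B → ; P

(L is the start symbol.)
First, augment the grammar with L' → L
I₀ = CLOSURE({ [L' → . L] }):
  [L' → . L] has the dot before L: add [L → . ;], [L → . B P B]
  [L → . B P B] has the dot before B: add [B → . ; E B], [B → . ; P]
No further items can be added.

I₀ = { [B → . ; E B], [B → . ; P], [L → . ;], [L → . B P B], [L' → . L] }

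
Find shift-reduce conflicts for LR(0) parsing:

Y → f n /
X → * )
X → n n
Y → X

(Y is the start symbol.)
A shift-reduce conflict occurs when an LR(0) state has both:
  - a complete (reduce) item [A → α .] (dot at the end), and
  - a shift item [B → β . c γ] (dot before a terminal).

Augment with Y' → Y and build the canonical LR(0) collection (I0 = CLOSURE({[Y' → . Y]}), then GOTO on every symbol after a dot until no new states appear). It has 10 states:
  I0: { [X → . * )], [X → . n n], [Y → . X], [Y → . f n /], [Y' → . Y] }  — shift
  I1: { [X → * . )] }  — shift
  I2: { [Y → X .] }  — reduce
  I3: { [Y' → Y .] }  — accept
  I4: { [Y → f . n /] }  — shift
  I5: { [X → n . n] }  — shift
  I6: { [X → n n .] }  — reduce
  I7: { [Y → f n . /] }  — shift
  I8: { [Y → f n / .] }  — reduce
  I9: { [X → * ) .] }  — reduce

No state contains both a complete item and a shift item.

Answer: No shift-reduce conflicts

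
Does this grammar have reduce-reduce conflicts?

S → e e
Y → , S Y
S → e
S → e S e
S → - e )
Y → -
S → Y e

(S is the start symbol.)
Yes — I7: [S → e .] vs [S → e e .]

A reduce-reduce conflict occurs when an LR(0) state has two complete items [A → α .] and [B → β .] — both call for a reduction, and with no lookahead the parser cannot choose between them.

Augment with S' → S and build the canonical LR(0) collection (I0 = CLOSURE({[S' → . S]}), then GOTO on every symbol after a dot until no new states appear). It has 15 states:
  I0: { [S → . - e )], [S → . Y e], [S → . e S e], [S → . e e], [S → . e], [S' → . S], [Y → . , S Y], [Y → . -] }  — shift
  I1: { [S → . - e )], [S → . Y e], [S → . e S e], [S → . e e], [S → . e], [Y → , . S Y], [Y → . , S Y], [Y → . -] }  — shift
  I2: { [S → - . e )], [Y → - .] }  — shift, reduce
  I3: { [S' → S .] }  — accept
  I4: { [S → Y . e] }  — shift
  I5: { [S → . - e )], [S → . Y e], [S → . e S e], [S → . e e], [S → . e], [S → e . S e], [S → e . e], [S → e .], [Y → . , S Y], [Y → . -] }  — shift, reduce
  I6: { [S → e S . e] }  — shift
  I7: { [S → . - e )], [S → . Y e], [S → . e S e], [S → . e e], [S → . e], [S → e . S e], [S → e . e], [S → e .], [S → e e .], [Y → . , S Y], [Y → . -] }  — shift, 2 reduces
  I8: { [S → e S e .] }  — reduce
  I9: { [S → Y e .] }  — reduce
  I10: { [S → - e . )] }  — shift
  I11: { [S → - e ) .] }  — reduce
  I12: { [Y → , S . Y], [Y → . , S Y], [Y → . -] }  — shift
  I13: { [Y → - .] }  — reduce
  I14: { [Y → , S Y .] }  — reduce

I7 contains complete items [S → e .], [S → e e .] — reduce-reduce conflict.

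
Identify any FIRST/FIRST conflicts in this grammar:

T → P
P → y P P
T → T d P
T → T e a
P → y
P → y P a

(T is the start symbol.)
Yes. T → P / T → T d P on { 'y' }; T → P / T → T e a on { 'y' }; T → T d P / T → T e a on { 'y' }; P → y P P / P → y on { 'y' }; P → y P P / P → y P a on { 'y' }; P → y / P → y P a on { 'y' }

A FIRST/FIRST conflict occurs when two productions N → α and N → β for the same non-terminal have FIRST(α) ∩ FIRST(β) ≠ ∅ (with ε ∈ FIRST of a nullable right-hand side, so two nullable alternatives also conflict).

FIRST sets of the non-terminals at (or reachable through a nullable prefix from) the front of some alternative:
  FIRST(P) = { 'y' }
  FIRST(T) = { 'y' }

Productions for T:
  T → P: FIRST = { 'y' }
  T → T d P: FIRST = { 'y' }
  T → T e a: FIRST = { 'y' }
Productions for P:
  P → y P P: FIRST = { 'y' }
  P → y: FIRST = { 'y' }
  P → y P a: FIRST = { 'y' }

Conflict for T: T → P and T → T d P
  Overlap: { 'y' }
Conflict for T: T → P and T → T e a
  Overlap: { 'y' }
Conflict for T: T → T d P and T → T e a
  Overlap: { 'y' }
Conflict for P: P → y P P and P → y
  Overlap: { 'y' }
Conflict for P: P → y P P and P → y P a
  Overlap: { 'y' }
Conflict for P: P → y and P → y P a
  Overlap: { 'y' }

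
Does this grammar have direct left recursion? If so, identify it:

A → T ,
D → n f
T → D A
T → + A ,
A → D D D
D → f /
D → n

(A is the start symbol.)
A → T ,: starts with T
D → n f: starts with n
T → D A: starts with D
T → + A ,: starts with '+'
A → D D D: starts with D
D → f /: starts with f
D → n: starts with n

No direct left recursion found.

Answer: No direct left recursion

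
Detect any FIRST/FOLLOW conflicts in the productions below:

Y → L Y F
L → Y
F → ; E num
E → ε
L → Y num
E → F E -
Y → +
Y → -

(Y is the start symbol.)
Nullable non-terminals: E.
FIRST sets used below: FIRST(F) = { ';' }

E: nullable alternative(s) E → ε; FOLLOW(E) = { '-', 'num' }
  E → ε: FIRST \ {ε} = { } — this is the only nullable alternative, skip
  E → F E -: FIRST \ {ε} = { ';' } — disjoint from FOLLOW(E)

F, L, Y have no nullable alternative, so no FIRST/FOLLOW check is needed there.

No FIRST/FOLLOW conflicts found.

Answer: No FIRST/FOLLOW conflicts.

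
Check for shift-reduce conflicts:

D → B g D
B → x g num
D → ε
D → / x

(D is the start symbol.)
Yes — I0: [D → .] vs [B → . x g num]; I7: [D → .] vs [B → . x g num]

A shift-reduce conflict occurs when an LR(0) state has both:
  - a complete (reduce) item [A → α .] (dot at the end), and
  - a shift item [B → β . c γ] (dot before a terminal).

Augment with D' → D and build the canonical LR(0) collection (I0 = CLOSURE({[D' → . D]}), then GOTO on every symbol after a dot until no new states appear). It has 10 states:
  I0: { [B → . x g num], [D → . / x], [D → . B g D], [D → .], [D' → . D] }  — shift, reduce
  I1: { [D → / . x] }  — shift
  I2: { [D → B . g D] }  — shift
  I3: { [D' → D .] }  — accept
  I4: { [B → x . g num] }  — shift
  I5: { [B → x g . num] }  — shift
  I6: { [B → x g num .] }  — reduce
  I7: { [B → . x g num], [D → . / x], [D → . B g D], [D → .], [D → B g . D] }  — shift, reduce
  I8: { [D → B g D .] }  — reduce
  I9: { [D → / x .] }  — reduce

I0 contains reduce item [D → .] and shift items [B → . x g num], [D → . / x] — shift-reduce conflict.
I7 contains reduce item [D → .] and shift items [B → . x g num], [D → . / x] — shift-reduce conflict.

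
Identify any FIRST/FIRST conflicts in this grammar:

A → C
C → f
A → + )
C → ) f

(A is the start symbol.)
No FIRST/FIRST conflicts.

A FIRST/FIRST conflict occurs when two productions N → α and N → β for the same non-terminal have FIRST(α) ∩ FIRST(β) ≠ ∅ (with ε ∈ FIRST of a nullable right-hand side, so two nullable alternatives also conflict).

FIRST sets of the non-terminals at (or reachable through a nullable prefix from) the front of some alternative:
  FIRST(C) = { ')', 'f' }

Productions for A:
  A → C: FIRST = { ')', 'f' }
  A → + ): FIRST = { '+' }
Productions for C:
  C → f: FIRST = { 'f' }
  C → ) f: FIRST = { ')' }

All alternatives of each non-terminal have pairwise disjoint FIRST sets.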